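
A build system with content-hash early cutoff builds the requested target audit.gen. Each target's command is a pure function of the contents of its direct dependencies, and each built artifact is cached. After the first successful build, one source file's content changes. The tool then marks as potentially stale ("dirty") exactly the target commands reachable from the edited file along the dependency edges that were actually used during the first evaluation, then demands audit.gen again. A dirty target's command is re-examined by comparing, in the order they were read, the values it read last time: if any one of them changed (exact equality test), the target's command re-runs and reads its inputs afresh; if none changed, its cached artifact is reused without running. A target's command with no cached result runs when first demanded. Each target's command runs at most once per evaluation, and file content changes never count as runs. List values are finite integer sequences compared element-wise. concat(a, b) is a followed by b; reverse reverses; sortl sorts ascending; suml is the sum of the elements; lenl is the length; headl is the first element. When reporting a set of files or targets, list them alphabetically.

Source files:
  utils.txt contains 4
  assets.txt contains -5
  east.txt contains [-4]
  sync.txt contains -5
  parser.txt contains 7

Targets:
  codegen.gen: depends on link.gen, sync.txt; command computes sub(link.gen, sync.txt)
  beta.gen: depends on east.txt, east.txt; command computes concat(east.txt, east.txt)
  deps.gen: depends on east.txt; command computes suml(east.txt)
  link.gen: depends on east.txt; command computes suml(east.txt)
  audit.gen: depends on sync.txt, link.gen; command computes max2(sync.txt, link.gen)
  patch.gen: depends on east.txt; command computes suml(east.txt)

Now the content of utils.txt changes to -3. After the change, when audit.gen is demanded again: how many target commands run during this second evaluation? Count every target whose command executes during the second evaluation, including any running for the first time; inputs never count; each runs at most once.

Target commands that run: none — 0 in total.
Key observation: utils.txt is never demanded by the output, so the edit triggers no recomputation at all.

First evaluation (everything demanded from the output):
  link.gen = suml([-4]) = -4
  audit.gen = max2(-5, -4) = -4

Propagation after the edit:
  utils.txt feeds no computation that the output demands — nothing is marked dirty and nothing runs.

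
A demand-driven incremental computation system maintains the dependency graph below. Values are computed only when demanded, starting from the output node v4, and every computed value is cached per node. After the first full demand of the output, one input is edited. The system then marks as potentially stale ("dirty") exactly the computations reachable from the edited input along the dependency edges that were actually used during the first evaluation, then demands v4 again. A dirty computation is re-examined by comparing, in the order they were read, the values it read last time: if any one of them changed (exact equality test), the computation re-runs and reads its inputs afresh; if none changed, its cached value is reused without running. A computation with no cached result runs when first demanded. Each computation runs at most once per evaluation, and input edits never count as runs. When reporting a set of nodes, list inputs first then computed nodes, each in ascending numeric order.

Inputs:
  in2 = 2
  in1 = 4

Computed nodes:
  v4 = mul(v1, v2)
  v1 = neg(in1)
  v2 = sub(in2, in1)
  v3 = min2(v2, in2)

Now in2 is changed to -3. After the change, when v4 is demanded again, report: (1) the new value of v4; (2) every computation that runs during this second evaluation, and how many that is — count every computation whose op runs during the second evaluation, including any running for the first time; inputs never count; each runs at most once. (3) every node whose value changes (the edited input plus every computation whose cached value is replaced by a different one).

First evaluation (everything demanded from the output):
  v1 = neg(4) = -4
  v2 = sub(2, 4) = -2
  v4 = mul(-4, -2) = 8

Propagation after the edit:
  v2: runs — in2 2->-3; result -7.
  v4: runs — v2 -2->-7; result 28.

New value of v4: 28.
Computations that run: v2, v4 — 2 in total.
Values that change: in2, v2, v4.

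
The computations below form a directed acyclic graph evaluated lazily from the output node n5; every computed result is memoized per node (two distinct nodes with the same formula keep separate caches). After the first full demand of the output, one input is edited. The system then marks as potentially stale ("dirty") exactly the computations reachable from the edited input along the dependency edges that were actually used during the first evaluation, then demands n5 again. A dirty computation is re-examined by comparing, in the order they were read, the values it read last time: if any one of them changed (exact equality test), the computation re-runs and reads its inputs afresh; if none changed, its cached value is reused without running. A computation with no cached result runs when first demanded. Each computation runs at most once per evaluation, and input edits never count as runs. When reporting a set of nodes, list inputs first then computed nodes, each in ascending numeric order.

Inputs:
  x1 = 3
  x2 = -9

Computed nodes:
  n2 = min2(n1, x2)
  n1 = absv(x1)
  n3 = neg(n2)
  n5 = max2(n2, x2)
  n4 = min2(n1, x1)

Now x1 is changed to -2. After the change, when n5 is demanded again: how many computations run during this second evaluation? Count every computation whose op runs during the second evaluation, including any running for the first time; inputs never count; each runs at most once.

2 computations run: n1, n2.
Note the absorption at n2: it re-runs yet its value is the same, leaving the output's value untouched.

First demand of the output computes:
  n1 = absv(3) = 3
  n2 = min2(3, -9) = -9
  n5 = max2(-9, -9) = -9

After the edit, cleaning proceeds:
  n1: a read changed (x1 3->-2) — executes, giving 2.
  n2: a read changed (n1 3->2) — executes, giving -9 — identical to its old value.
  n5: dirty, but its reads are unchanged (n2 unchanged, x2 unchanged); cached -9 stands.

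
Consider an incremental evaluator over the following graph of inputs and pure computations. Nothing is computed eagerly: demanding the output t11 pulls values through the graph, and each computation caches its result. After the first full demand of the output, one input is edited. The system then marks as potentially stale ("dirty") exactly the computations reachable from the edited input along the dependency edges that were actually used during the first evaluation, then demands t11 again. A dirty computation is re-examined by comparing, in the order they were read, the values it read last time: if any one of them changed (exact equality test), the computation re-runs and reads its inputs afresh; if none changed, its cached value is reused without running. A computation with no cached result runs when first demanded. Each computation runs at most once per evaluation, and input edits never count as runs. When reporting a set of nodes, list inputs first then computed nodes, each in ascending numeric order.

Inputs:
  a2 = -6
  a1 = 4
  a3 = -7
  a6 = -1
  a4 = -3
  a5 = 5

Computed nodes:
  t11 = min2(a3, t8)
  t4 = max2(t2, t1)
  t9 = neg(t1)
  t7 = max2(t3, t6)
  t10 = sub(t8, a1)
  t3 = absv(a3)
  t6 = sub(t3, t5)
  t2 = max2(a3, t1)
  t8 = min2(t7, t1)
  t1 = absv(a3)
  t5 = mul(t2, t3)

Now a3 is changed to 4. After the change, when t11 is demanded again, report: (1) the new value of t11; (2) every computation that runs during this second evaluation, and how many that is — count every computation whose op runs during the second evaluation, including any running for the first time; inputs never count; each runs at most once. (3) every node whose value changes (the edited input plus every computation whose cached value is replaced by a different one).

Initial pass — values computed on the first demand:
  t1 = absv(-7) = 7
  t2 = max2(-7, 7) = 7
  t3 = absv(-7) = 7
  t5 = mul(7, 7) = 49
  t6 = sub(7, 49) = -42
  t7 = max2(7, -42) = 7
  t8 = min2(7, 7) = 7
  t11 = min2(-7, 7) = -7

Second demand — change propagation:
  t1: re-runs because a3 -7->4; new result 4.
  t2: re-runs because a3 -7->4; t1 7->4; new result 4.
  t3: re-runs because a3 -7->4; new result 4.
  t5: re-runs because t2 7->4; t3 7->4; new result 16.
  t6: re-runs because t3 7->4; t5 49->16; new result -12.
  t7: re-runs because t3 7->4; t6 -42->-12; new result 4.
  t8: re-runs because t7 7->4; t1 7->4; new result 4.
  t11: re-runs because a3 -7->4; t8 7->4; new result 4.

t11 now evaluates to 4.
Run set: t1, t2, t3, t5, t6, t7, t8, t11 (8 run).
Changed values: a3, t1, t2, t3, t5, t6, t7, t8, t11.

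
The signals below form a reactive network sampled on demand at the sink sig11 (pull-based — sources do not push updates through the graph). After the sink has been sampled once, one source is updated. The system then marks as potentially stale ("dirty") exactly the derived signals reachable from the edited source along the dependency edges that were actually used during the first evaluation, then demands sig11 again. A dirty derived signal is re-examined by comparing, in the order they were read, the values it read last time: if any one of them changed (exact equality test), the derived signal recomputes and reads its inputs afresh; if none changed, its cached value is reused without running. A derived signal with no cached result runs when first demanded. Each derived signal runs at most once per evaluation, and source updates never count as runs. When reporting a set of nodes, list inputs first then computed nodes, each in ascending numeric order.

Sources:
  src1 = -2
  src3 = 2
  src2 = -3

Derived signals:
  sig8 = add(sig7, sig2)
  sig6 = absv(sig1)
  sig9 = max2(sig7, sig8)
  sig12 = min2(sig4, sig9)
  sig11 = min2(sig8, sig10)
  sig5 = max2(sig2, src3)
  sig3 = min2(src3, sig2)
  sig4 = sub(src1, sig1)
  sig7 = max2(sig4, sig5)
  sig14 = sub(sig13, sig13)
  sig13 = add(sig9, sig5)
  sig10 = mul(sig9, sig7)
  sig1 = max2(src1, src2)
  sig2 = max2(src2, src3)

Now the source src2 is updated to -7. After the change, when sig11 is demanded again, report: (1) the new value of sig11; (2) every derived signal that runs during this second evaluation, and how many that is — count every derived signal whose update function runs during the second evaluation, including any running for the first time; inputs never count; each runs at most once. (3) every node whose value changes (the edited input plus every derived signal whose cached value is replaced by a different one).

sig11 now evaluates to 4.
Run set: sig1, sig2 (2 run).
Changed values: src2.
The important point: at sig4 every value read last time is unchanged, so the dirty flag clears without a run.

Initial pass — values computed on the first demand:
  sig1 = max2(-2, -3) = -2
  sig2 = max2(-3, 2) = 2
  sig4 = sub(-2, -2) = 0
  sig5 = max2(2, 2) = 2
  sig7 = max2(0, 2) = 2
  sig8 = add(2, 2) = 4
  sig9 = max2(2, 4) = 4
  sig10 = mul(4, 2) = 8
  sig11 = min2(4, 8) = 4

Second demand — change propagation:
  sig1: re-runs because src2 -3->-7; new result -2 (unchanged).
  sig2: re-runs because src2 -3->-7; new result 2 (unchanged).
  sig4: re-examined; everything it read last time is the same (src1 unchanged, sig1 unchanged) — cache 0 kept, no run.
  sig5: re-examined; everything it read last time is the same (sig2 unchanged, src3 unchanged) — cache 2 kept, no run.
  sig7: re-examined; everything it read last time is the same (sig4 unchanged, sig5 unchanged) — cache 2 kept, no run.
  sig8: re-examined; everything it read last time is the same (sig7 unchanged, sig2 unchanged) — cache 4 kept, no run.
  sig9: re-examined; everything it read last time is the same (sig7 unchanged, sig8 unchanged) — cache 4 kept, no run.
  sig10: re-examined; everything it read last time is the same (sig9 unchanged, sig7 unchanged) — cache 8 kept, no run.
  sig11: re-examined; everything it read last time is the same (sig8 unchanged, sig10 unchanged) — cache 4 kept, no run.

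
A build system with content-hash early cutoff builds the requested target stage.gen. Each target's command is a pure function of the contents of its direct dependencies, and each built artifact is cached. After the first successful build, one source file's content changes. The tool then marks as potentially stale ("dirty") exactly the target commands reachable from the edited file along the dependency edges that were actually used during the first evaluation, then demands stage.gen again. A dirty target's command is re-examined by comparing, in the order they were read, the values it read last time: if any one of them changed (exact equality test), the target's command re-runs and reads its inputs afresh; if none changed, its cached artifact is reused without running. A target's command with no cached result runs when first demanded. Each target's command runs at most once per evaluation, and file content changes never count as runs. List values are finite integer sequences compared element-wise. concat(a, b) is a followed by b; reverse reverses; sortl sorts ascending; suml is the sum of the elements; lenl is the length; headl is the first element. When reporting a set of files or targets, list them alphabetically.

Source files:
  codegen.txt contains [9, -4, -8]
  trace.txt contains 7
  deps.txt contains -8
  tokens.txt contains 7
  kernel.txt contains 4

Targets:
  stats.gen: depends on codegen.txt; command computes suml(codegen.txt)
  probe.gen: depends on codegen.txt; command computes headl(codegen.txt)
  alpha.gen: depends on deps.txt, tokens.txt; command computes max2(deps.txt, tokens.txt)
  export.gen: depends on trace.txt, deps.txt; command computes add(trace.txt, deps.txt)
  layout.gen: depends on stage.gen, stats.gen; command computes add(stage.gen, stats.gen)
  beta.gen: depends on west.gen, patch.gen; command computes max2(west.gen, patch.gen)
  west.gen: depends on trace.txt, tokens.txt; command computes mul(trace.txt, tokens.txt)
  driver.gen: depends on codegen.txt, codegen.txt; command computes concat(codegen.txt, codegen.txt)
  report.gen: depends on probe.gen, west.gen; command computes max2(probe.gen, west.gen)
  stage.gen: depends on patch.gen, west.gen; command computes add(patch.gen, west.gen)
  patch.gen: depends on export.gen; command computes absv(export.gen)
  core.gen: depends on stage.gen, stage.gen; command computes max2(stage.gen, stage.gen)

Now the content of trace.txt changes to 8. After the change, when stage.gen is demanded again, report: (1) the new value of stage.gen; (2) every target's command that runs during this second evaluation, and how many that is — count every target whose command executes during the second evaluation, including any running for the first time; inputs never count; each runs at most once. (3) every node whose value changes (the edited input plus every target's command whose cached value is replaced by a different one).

First evaluation (everything demanded from the output):
  export.gen = add(7, -8) = -1
  patch.gen = absv(-1) = 1
  west.gen = mul(7, 7) = 49
  stage.gen = add(1, 49) = 50

Propagation after the edit:
  export.gen: runs — trace.txt 7->8; result 0.
  patch.gen: runs — export.gen -1->0; result 0.
  west.gen: runs — trace.txt 7->8; result 56.
  stage.gen: runs — patch.gen 1->0; west.gen 49->56; result 56.

New value of stage.gen: 56.
Target commands that run: export.gen, patch.gen, stage.gen, west.gen — 4 in total.
Values that change: export.gen, patch.gen, stage.gen, trace.txt, west.gen.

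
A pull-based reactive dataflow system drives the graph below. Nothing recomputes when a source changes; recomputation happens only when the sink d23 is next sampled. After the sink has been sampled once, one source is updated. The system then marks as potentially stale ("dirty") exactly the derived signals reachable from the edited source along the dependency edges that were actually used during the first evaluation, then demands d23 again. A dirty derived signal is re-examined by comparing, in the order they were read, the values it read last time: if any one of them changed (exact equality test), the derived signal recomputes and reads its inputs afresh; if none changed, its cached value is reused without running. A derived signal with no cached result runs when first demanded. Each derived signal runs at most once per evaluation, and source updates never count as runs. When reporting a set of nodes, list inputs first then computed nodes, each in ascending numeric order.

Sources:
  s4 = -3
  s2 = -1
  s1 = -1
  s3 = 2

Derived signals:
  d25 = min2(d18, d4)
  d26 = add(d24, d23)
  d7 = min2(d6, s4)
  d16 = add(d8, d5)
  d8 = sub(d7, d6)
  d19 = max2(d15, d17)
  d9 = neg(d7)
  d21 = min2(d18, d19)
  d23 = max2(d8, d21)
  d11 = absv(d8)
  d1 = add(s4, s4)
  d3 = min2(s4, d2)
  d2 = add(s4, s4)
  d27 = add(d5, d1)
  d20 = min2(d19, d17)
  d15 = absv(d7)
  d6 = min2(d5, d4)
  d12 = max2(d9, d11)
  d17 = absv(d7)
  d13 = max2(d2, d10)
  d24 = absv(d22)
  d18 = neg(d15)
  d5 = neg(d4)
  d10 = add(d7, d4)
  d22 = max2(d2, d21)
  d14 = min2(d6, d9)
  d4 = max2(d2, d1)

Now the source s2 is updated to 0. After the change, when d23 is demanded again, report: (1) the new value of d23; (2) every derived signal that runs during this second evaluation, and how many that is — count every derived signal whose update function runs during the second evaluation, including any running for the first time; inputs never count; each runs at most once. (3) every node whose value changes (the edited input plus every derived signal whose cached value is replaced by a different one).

First evaluation (everything demanded from the output):
  d1 = add(-3, -3) = -6
  d2 = add(-3, -3) = -6
  d4 = max2(-6, -6) = -6
  d5 = neg(-6) = 6
  d6 = min2(6, -6) = -6
  d7 = min2(-6, -3) = -6
  d8 = sub(-6, -6) = 0
  d15 = absv(-6) = 6
  d17 = absv(-6) = 6
  d18 = neg(6) = -6
  d19 = max2(6, 6) = 6
  d21 = min2(-6, 6) = -6
  d23 = max2(0, -6) = 0

Propagation after the edit:
  s2 feeds no computation that the output demands — nothing is marked dirty and nothing runs.

Key observation: s2 is never demanded by the output, so the edit triggers no recomputation at all.

New value of d23: 0.
Derived signals that run: none — 0 in total.
Values that change: s2.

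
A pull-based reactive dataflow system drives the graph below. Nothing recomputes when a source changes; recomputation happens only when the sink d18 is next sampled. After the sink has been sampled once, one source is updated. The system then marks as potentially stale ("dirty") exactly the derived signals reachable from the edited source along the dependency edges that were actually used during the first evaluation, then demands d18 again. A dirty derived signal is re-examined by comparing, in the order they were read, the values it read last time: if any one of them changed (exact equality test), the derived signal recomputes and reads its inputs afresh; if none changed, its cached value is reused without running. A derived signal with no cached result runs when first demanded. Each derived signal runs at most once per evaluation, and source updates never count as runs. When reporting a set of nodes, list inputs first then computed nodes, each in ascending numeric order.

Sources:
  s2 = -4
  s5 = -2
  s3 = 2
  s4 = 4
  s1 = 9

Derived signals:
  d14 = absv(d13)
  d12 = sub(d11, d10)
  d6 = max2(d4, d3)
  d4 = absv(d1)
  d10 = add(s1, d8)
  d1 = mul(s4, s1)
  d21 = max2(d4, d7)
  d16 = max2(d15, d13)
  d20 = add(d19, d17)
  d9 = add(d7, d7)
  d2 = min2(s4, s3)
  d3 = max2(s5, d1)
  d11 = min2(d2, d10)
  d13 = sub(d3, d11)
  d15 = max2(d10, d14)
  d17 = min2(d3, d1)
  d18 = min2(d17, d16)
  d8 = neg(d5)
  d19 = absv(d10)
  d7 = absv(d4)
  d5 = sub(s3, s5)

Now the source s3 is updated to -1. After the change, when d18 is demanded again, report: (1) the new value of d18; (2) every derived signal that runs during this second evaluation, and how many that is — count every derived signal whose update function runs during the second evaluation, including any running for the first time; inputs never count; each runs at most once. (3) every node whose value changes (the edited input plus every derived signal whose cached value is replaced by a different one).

First evaluation (everything demanded from the output):
  d1 = mul(4, 9) = 36
  d2 = min2(4, 2) = 2
  d3 = max2(-2, 36) = 36
  d5 = sub(2, -2) = 4
  d8 = neg(4) = -4
  d10 = add(9, -4) = 5
  d11 = min2(2, 5) = 2
  d13 = sub(36, 2) = 34
  d14 = absv(34) = 34
  d15 = max2(5, 34) = 34
  d16 = max2(34, 34) = 34
  d17 = min2(36, 36) = 36
  d18 = min2(36, 34) = 34

Propagation after the edit:
  d2: runs — s3 2->-1; result -1.
  d5: runs — s3 2->-1; result 1.
  d8: runs — d5 4->1; result -1.
  d10: runs — d8 -4->-1; result 8.
  d11: runs — d2 2->-1; d10 5->8; result -1.
  d13: runs — d11 2->-1; result 37.
  d14: runs — d13 34->37; result 37.
  d15: runs — d10 5->8; d14 34->37; result 37.
  d16: runs — d15 34->37; d13 34->37; result 37.
  d18: runs — d16 34->37; result 36.

New value of d18: 36.
Derived signals that run: d2, d5, d8, d10, d11, d13, d14, d15, d16, d18 — 10 in total.
Values that change: s3, d2, d5, d8, d10, d11, d13, d14, d15, d16, d18.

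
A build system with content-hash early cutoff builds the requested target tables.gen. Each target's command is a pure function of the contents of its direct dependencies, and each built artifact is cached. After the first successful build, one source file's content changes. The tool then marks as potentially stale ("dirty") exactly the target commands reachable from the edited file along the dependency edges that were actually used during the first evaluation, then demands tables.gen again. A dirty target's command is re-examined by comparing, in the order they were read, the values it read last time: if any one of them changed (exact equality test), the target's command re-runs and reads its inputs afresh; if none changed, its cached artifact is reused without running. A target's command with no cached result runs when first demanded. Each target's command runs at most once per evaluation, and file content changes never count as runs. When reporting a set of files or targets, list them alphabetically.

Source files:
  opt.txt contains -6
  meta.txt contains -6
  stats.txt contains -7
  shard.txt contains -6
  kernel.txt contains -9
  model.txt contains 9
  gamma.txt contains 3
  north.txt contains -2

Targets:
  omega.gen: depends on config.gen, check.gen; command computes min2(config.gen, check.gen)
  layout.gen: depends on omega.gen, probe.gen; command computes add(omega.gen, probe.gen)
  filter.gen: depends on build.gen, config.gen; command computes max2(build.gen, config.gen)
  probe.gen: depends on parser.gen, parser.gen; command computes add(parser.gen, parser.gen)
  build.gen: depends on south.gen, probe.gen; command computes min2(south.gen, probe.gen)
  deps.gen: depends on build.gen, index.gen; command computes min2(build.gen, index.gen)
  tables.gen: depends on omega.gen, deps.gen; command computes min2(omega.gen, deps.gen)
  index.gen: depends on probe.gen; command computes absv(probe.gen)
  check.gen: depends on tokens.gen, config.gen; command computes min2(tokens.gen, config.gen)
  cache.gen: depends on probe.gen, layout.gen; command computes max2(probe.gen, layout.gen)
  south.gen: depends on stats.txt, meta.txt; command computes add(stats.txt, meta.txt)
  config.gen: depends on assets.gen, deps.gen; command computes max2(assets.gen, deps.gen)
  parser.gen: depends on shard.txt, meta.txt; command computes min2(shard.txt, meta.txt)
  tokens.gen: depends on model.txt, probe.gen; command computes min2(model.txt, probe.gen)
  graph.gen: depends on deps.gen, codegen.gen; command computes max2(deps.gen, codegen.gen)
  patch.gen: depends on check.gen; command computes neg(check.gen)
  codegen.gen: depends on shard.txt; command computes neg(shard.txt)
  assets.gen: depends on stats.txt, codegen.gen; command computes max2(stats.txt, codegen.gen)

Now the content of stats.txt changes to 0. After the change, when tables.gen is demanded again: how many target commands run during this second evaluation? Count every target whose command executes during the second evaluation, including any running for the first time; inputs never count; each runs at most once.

Target commands that run: assets.gen, build.gen, config.gen, deps.gen, south.gen, tables.gen — 6 in total.
Key observation: the cutoff stops propagation at check.gen — its inputs' values are unchanged, so it reuses its cache.

First evaluation (everything demanded from the output):
  codegen.gen = neg(-6) = 6
  assets.gen = max2(-7, 6) = 6
  parser.gen = min2(-6, -6) = -6
  probe.gen = add(-6, -6) = -12
  index.gen = absv(-12) = 12
  south.gen = add(-7, -6) = -13
  build.gen = min2(-13, -12) = -13
  deps.gen = min2(-13, 12) = -13
  config.gen = max2(6, -13) = 6
  tokens.gen = min2(9, -12) = -12
  check.gen = min2(-12, 6) = -12
  omega.gen = min2(6, -12) = -12
  tables.gen = min2(-12, -13) = -13

Propagation after the edit:
  assets.gen: runs — stats.txt -7->0; result 6 (same value as before).
  south.gen: runs — stats.txt -7->0; result -6.
  build.gen: runs — south.gen -13->-6; result -12.
  deps.gen: runs — build.gen -13->-12; result -12.
  config.gen: runs — deps.gen -13->-12; result 6 (same value as before).
  check.gen: checked — values it read are unchanged (tokens.gen unchanged, config.gen unchanged); reused cached -12 without running.
  omega.gen: checked — values it read are unchanged (config.gen unchanged, check.gen unchanged); reused cached -12 without running.
  tables.gen: runs — deps.gen -13->-12; result -12.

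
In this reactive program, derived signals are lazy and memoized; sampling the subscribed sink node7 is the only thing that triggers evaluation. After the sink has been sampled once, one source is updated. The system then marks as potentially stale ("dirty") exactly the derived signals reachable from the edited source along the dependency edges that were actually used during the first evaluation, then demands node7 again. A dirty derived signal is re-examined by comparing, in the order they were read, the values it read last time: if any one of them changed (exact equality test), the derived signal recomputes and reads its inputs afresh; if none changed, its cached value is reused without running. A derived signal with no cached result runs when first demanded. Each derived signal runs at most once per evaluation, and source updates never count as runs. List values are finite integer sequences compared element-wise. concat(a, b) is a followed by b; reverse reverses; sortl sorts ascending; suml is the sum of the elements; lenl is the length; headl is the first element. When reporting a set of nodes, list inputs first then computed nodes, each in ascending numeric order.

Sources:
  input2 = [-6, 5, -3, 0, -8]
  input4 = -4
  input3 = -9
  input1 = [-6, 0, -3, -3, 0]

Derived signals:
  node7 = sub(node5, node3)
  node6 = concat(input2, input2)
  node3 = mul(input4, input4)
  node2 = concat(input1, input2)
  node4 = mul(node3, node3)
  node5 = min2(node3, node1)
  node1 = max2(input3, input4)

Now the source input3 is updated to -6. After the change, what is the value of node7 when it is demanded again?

First demand of the output computes:
  node1 = max2(-9, -4) = -4
  node3 = mul(-4, -4) = 16
  node5 = min2(16, -4) = -4
  node7 = sub(-4, 16) = -20

After the edit, cleaning proceeds:
  node1: a read changed (input3 -9->-6) — executes, giving -4 — identical to its old value.
  node5: dirty, but its reads are unchanged (node3 unchanged, node1 unchanged); cached -4 stands.
  node7: dirty, but its reads are unchanged (node5 unchanged, node3 unchanged); cached -20 stands.

Note the absorption at node1: it re-runs yet its value is the same, leaving the output's value untouched.

Demanding node7 again yields -20.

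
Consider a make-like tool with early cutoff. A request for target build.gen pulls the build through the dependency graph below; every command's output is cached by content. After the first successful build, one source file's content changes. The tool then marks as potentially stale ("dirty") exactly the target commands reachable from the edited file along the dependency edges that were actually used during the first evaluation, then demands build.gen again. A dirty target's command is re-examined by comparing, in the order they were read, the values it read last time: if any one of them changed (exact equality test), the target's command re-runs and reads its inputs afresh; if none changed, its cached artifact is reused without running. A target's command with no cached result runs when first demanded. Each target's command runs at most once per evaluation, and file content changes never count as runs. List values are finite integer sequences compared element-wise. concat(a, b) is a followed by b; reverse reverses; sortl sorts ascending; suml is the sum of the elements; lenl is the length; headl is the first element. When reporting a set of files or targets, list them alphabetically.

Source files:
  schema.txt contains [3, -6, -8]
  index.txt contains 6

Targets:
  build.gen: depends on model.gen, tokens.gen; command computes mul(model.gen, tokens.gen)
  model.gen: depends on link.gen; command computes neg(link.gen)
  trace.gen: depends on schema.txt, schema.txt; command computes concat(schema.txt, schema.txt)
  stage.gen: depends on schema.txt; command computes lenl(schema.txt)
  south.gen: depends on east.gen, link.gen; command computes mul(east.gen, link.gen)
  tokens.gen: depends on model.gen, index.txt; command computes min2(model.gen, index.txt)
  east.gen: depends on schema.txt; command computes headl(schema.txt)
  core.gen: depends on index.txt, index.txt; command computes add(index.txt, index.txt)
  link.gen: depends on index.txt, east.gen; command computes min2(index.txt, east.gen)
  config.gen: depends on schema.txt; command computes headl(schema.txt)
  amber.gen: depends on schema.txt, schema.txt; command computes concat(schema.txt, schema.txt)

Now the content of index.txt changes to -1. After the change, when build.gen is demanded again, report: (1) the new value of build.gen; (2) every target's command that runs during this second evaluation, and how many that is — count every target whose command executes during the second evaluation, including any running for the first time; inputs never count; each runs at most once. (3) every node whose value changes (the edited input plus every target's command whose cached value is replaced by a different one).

Demanding build.gen again yields -1.
4 target commands run: build.gen, link.gen, model.gen, tokens.gen.
The nodes whose values change: build.gen, index.txt, link.gen, model.gen, tokens.gen.

First demand of the output computes:
  east.gen = headl([3, -6, -8]) = 3
  link.gen = min2(6, 3) = 3
  model.gen = neg(3) = -3
  tokens.gen = min2(-3, 6) = -3
  build.gen = mul(-3, -3) = 9

After the edit, cleaning proceeds:
  link.gen: a read changed (index.txt 6->-1) — executes, giving -1.
  model.gen: a read changed (link.gen 3->-1) — executes, giving 1.
  tokens.gen: a read changed (model.gen -3->1; index.txt 6->-1) — executes, giving -1.
  build.gen: a read changed (model.gen -3->1; tokens.gen -3->-1) — executes, giving -1.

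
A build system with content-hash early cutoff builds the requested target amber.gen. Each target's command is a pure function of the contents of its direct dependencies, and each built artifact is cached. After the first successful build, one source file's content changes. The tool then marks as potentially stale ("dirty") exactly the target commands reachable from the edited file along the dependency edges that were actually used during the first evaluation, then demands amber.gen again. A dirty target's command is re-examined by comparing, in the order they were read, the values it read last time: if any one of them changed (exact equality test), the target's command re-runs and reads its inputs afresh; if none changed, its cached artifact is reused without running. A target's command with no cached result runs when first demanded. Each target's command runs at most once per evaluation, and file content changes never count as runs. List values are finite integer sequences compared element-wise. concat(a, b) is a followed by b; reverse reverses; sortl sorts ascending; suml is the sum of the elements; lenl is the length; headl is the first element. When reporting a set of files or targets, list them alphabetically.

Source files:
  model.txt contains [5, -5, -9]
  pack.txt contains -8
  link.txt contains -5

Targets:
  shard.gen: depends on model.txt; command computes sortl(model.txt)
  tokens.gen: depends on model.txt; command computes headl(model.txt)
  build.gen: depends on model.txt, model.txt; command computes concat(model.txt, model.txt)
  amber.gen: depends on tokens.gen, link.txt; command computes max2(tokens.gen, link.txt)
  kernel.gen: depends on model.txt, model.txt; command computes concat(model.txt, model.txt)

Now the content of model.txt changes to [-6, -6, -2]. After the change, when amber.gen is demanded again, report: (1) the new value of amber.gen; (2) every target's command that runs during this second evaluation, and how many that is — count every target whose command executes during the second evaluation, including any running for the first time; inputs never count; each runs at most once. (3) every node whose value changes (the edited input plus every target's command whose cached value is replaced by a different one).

First evaluation (everything demanded from the output):
  tokens.gen = headl([5, -5, -9]) = 5
  amber.gen = max2(5, -5) = 5

Propagation after the edit:
  tokens.gen: runs — model.txt [5, -5, -9]->[-6, -6, -2]; result -6.
  amber.gen: runs — tokens.gen 5->-6; result -5.

New value of amber.gen: -5.
Target commands that run: amber.gen, tokens.gen — 2 in total.
Values that change: amber.gen, model.txt, tokens.gen.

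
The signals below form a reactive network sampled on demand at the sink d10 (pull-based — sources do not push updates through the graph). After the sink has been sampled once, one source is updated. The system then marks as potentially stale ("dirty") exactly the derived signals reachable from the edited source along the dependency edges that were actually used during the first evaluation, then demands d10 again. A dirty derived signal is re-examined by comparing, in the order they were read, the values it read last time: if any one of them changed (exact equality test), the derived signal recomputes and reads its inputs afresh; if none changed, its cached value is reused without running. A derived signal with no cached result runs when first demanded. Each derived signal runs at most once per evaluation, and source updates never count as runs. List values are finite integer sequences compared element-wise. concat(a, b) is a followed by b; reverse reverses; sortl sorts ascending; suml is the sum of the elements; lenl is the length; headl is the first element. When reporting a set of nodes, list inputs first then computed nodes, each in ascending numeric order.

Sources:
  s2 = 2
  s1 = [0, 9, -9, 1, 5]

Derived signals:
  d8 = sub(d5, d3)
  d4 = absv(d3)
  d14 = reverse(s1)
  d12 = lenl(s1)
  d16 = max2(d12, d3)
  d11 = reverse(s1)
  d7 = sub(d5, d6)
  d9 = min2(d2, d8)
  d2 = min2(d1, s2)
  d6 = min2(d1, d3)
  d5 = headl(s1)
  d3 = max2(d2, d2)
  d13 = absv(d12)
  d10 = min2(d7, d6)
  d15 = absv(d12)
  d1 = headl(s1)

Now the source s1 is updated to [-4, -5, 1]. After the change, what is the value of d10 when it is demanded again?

d10 now evaluates to -4.

Initial pass — values computed on the first demand:
  d1 = headl([0, 9, -9, 1, 5]) = 0
  d2 = min2(0, 2) = 0
  d3 = max2(0, 0) = 0
  d5 = headl([0, 9, -9, 1, 5]) = 0
  d6 = min2(0, 0) = 0
  d7 = sub(0, 0) = 0
  d10 = min2(0, 0) = 0

Second demand — change propagation:
  d1: re-runs because s1 [0, 9, -9, 1, 5]->[-4, -5, 1]; new result -4.
  d2: re-runs because d1 0->-4; new result -4.
  d3: re-runs because d2 0->-4; d2 0->-4; new result -4.
  d5: re-runs because s1 [0, 9, -9, 1, 5]->[-4, -5, 1]; new result -4.
  d6: re-runs because d1 0->-4; d3 0->-4; new result -4.
  d7: re-runs because d5 0->-4; d6 0->-4; new result 0 (unchanged).
  d10: re-runs because d6 0->-4; new result -4.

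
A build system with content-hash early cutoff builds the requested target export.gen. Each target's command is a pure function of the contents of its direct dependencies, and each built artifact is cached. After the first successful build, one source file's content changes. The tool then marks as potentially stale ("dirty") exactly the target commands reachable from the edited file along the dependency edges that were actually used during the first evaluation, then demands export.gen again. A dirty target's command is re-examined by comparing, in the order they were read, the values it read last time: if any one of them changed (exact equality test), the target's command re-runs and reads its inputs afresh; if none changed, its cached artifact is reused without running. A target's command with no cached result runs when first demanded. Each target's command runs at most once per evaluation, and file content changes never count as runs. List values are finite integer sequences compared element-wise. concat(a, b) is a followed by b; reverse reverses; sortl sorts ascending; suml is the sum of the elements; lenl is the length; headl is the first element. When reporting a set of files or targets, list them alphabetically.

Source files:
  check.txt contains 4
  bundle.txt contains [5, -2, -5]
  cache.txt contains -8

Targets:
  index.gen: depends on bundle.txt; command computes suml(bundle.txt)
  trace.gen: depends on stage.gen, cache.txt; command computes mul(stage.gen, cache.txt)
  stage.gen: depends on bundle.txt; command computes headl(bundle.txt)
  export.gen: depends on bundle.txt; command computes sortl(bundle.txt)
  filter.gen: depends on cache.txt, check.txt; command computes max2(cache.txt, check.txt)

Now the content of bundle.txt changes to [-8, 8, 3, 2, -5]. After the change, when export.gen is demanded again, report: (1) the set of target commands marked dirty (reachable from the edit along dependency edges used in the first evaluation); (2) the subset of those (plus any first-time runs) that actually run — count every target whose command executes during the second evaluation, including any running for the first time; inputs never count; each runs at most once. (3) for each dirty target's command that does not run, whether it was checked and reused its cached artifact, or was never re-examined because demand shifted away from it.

Marked dirty: export.gen.
Target commands that run: export.gen — 1 in total.
Every dirty target's command ran.

First evaluation (everything demanded from the output):
  export.gen = sortl([5, -2, -5]) = [-5, -2, 5]

Propagation after the edit:
  export.gen: runs — bundle.txt [5, -2, -5]->[-8, 8, 3, 2, -5]; result [-8, -5, 2, 3, 8].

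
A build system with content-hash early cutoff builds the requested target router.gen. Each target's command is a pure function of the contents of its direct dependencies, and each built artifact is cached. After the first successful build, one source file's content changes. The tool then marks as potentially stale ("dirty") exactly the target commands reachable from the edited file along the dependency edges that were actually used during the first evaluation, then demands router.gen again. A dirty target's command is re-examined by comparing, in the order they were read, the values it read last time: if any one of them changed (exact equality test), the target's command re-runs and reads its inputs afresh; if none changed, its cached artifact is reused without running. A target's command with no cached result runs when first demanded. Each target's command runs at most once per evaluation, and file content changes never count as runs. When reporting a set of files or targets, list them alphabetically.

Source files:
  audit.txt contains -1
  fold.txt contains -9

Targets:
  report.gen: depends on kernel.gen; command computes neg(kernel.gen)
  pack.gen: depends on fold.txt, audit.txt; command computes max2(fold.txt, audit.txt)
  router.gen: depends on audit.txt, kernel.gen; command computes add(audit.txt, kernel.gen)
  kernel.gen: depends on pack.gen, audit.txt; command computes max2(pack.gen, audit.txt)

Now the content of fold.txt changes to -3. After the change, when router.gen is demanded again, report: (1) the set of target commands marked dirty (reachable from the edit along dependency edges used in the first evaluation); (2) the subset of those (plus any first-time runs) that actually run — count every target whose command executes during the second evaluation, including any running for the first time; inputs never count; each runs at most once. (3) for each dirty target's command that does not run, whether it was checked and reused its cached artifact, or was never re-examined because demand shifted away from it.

Marked dirty: kernel.gen, pack.gen, router.gen.
Target commands that run: pack.gen — 1 in total.
Checked but reused from cache: kernel.gen, router.gen.
Key observation: the change is absorbed at pack.gen — it re-runs but produces the same value, and the output's value is unchanged.

First evaluation (everything demanded from the output):
  pack.gen = max2(-9, -1) = -1
  kernel.gen = max2(-1, -1) = -1
  router.gen = add(-1, -1) = -2

Propagation after the edit:
  pack.gen: runs — fold.txt -9->-3; result -1 (same value as before).
  kernel.gen: checked — values it read are unchanged (pack.gen unchanged, audit.txt unchanged); reused cached -1 without running.
  router.gen: checked — values it read are unchanged (audit.txt unchanged, kernel.gen unchanged); reused cached -2 without running.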